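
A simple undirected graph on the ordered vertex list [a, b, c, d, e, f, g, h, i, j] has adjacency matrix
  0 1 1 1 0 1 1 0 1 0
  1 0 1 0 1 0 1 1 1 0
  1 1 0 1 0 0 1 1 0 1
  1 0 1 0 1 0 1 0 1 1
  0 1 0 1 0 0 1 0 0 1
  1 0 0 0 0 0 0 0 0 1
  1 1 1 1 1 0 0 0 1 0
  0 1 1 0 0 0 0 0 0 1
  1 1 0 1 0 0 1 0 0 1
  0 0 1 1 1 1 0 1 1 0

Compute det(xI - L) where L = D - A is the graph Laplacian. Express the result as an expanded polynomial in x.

With the vertex order [a, b, c, d, e, f, g, h, i, j], the degrees are [6, 6, 6, 6, 4, 2, 6, 3, 5, 6], giving D = diag(6, 6, 6, 6, 4, 2, 6, 3, 5, 6) and L = D - A. L has integer entries, so p(x) = det(xI - L) has integer coefficients. Expanding the determinant yields x^10 - 50x^9 + 1090x^8 - 13572x^7 + 106133x^6 - 539130x^5 + 1773409x^4 - 3628946x^3 + 4173546x^2 - 2045160x. The coefficient of x^9 equals -trace(L) = -50, matching the sum of degrees. The eigenvalues sum to 50, which equals trace(L) = 2|E|.

x^10 - 50x^9 + 1090x^8 - 13572x^7 + 106133x^6 - 539130x^5 + 1773409x^4 - 3628946x^3 + 4173546x^2 - 2045160x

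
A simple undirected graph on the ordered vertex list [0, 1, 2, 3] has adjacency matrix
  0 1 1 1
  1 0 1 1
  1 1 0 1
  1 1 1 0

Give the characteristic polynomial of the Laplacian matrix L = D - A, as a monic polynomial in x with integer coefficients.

x^4 - 12x^3 + 48x^2 - 64x

Each diagonal entry of L is the vertex degree and each off-diagonal entry is -1 where an edge is present, 0 otherwise; in the order [0, 1, 2, 3] the diagonal is [3, 3, 3, 3]. The eigenvalues of L are [0, 4, 4, 4]; the characteristic polynomial is the product of (x - lambda_i), which multiplies out to x^4 - 12x^3 + 48x^2 - 64x. The coefficient of x^3 equals -trace(L) = -12, matching the sum of degrees. There is one zero in the spectrum, matching the 1 component. The eigenvalues sum to 12, which equals trace(L) = 2|E|.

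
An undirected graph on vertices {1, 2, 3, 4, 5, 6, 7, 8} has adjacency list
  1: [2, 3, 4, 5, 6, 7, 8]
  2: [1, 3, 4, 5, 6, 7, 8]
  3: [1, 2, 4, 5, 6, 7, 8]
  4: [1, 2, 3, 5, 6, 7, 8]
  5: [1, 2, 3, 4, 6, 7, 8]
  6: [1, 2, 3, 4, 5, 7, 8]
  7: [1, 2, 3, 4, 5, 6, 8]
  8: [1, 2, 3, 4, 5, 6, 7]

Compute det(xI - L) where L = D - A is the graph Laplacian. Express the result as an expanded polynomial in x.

x^8 - 56x^7 + 1344x^6 - 17920x^5 + 143360x^4 - 688128x^3 + 1835008x^2 - 2097152x

Reading degrees in the order [1, 2, 3, 4, 5, 6, 7, 8] gives [7, 7, 7, 7, 7, 7, 7, 7]; set D = diag(7, 7, 7, 7, 7, 7, 7, 7) and form L = D - A. Computing det(xI - L) by cofactor expansion (or equivalently via sum-over-permutations) gives x^8 - 56x^7 + 1344x^6 - 17920x^5 + 143360x^4 - 688128x^3 + 1835008x^2 - 2097152x. The coefficient of x^7 equals -trace(L) = -56, matching the sum of degrees. There is one zero in the spectrum, matching the 1 component.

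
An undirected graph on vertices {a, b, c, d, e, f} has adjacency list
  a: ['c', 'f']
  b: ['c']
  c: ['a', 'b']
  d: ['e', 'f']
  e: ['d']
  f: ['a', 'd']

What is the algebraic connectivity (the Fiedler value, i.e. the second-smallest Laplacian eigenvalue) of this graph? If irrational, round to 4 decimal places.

0.2679

Reading degrees in the order [a, b, c, d, e, f] gives [2, 1, 2, 2, 1, 2]; set D = diag(2, 1, 2, 2, 1, 2) and form L = D - A. The smallest Laplacian eigenvalue is always 0. The next one, lambda_2 = 0.2679, measures how hard the graph is to disconnect: larger values mean better connectivity. There is one zero in the spectrum, matching the 1 component.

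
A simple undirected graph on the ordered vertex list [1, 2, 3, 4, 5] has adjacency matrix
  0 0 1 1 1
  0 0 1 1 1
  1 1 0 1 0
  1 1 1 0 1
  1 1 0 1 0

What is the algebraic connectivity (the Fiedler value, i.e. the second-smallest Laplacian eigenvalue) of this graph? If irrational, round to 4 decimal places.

Each diagonal entry of L is the vertex degree and each off-diagonal entry is -1 where an edge is present, 0 otherwise; in the order [1, 2, 3, 4, 5] the diagonal is [3, 3, 3, 4, 3]. Computing the eigenvalues of L and sorting gives [0, 3, 3, 5, 5]. The Fiedler value lambda_2 = 3 is strictly positive, so the graph is connected. By the matrix-tree theorem the graph has (1/5) * product of the nonzero eigenvalues = 45 spanning trees. The largest eigenvalue, 5, is at most the vertex count 5.

3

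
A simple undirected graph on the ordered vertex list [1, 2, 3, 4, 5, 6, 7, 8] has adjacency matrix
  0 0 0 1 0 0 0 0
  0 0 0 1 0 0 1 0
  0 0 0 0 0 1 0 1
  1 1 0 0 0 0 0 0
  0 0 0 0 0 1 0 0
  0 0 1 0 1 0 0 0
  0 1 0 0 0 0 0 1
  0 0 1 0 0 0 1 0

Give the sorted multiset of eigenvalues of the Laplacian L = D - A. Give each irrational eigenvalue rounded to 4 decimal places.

With the vertex order [1, 2, 3, 4, 5, 6, 7, 8], the degrees are [1, 2, 2, 2, 1, 2, 2, 2], giving D = diag(1, 2, 2, 2, 1, 2, 2, 2) and L = D - A. The multiplicity of 0 as a Laplacian eigenvalue equals the number of connected components. The single zero eigenvalue shows the graph is connected.

[0, 0.1522, 0.5858, 1.2346, 2, 2.7654, 3.4142, 3.8478]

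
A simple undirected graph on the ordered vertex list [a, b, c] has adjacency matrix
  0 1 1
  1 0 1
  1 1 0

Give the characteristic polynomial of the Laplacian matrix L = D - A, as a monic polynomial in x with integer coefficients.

x^3 - 6x^2 + 9x

Reading degrees in the order [a, b, c] gives [2, 2, 2]; set D = diag(2, 2, 2) and form L = D - A. L has integer entries, so p(x) = det(xI - L) has integer coefficients. Expanding the determinant yields x^3 - 6x^2 + 9x. Since p(0) = det(-L) = 0, x divides p(x). The largest eigenvalue, 3, is at most the vertex count 3.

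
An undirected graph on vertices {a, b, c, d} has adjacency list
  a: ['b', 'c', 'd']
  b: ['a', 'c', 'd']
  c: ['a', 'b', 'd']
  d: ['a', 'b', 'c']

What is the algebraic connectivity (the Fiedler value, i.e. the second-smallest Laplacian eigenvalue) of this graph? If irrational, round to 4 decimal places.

4

Each diagonal entry of L is the vertex degree and each off-diagonal entry is -1 where an edge is present, 0 otherwise; in the order [a, b, c, d] the diagonal is [3, 3, 3, 3]. The smallest Laplacian eigenvalue is always 0. The next one, lambda_2 = 4, measures how hard the graph is to disconnect: larger values mean better connectivity.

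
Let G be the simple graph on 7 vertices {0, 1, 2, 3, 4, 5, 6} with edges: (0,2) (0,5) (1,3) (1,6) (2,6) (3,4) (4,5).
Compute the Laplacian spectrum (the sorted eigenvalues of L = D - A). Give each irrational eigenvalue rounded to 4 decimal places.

Reading degrees in the order [0, 1, 2, 3, 4, 5, 6] gives [2, 2, 2, 2, 2, 2, 2]; set D = diag(2, 2, 2, 2, 2, 2, 2) and form L = D - A. L is symmetric positive semidefinite, so every eigenvalue is real and nonnegative. By the matrix-tree theorem the graph has (1/7) * product of the nonzero eigenvalues = 7 spanning trees. There is one zero in the spectrum, matching the 1 component.

[0, 0.7530, 0.7530, 2.4450, 2.4450, 3.8019, 3.8019]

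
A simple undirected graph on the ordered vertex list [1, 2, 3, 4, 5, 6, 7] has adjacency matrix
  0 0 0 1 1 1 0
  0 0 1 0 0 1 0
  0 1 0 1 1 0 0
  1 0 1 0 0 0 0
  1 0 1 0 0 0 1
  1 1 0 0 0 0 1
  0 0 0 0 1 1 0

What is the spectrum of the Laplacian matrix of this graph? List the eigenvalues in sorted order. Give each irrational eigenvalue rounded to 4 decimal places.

With the vertex order [1, 2, 3, 4, 5, 6, 7], the degrees are [3, 2, 3, 2, 3, 3, 2], giving D = diag(3, 2, 3, 2, 3, 3, 2) and L = D - A. Since every row of L sums to 0, the all-ones vector is in the kernel and 0 is an eigenvalue. There is one zero in the spectrum, matching the 1 component.

[0, 1.3249, 1.5858, 2.4608, 3, 4.4142, 5.2143]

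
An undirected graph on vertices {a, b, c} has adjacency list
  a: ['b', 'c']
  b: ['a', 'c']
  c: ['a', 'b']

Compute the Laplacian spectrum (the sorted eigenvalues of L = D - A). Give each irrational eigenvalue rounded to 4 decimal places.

With the vertex order [a, b, c], the degrees are [2, 2, 2], giving D = diag(2, 2, 2) and L = D - A. L is symmetric positive semidefinite, so every eigenvalue is real and nonnegative. There is one zero in the spectrum, matching the 1 component.

[0, 3, 3]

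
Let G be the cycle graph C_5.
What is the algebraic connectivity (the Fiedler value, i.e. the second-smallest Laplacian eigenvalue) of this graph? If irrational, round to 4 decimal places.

The graph has 5 vertices and degree multiset [2, 2, 2, 2, 2]; D is the diagonal matrix of degrees and L = D - A. The smallest Laplacian eigenvalue is always 0. The next one, lambda_2 = 1.3820, measures how hard the graph is to disconnect: larger values mean better connectivity.

1.3820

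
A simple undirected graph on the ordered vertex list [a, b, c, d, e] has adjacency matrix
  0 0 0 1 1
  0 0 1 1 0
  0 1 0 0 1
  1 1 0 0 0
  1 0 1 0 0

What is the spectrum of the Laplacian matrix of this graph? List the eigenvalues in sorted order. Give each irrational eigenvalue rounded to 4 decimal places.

[0, 1.3820, 1.3820, 3.6180, 3.6180]

Reading degrees in the order [a, b, c, d, e] gives [2, 2, 2, 2, 2]; set D = diag(2, 2, 2, 2, 2) and form L = D - A. The multiplicity of 0 as a Laplacian eigenvalue equals the number of connected components. By the matrix-tree theorem the graph has (1/5) * product of the nonzero eigenvalues = 5 spanning trees. The eigenvalues sum to 10, which equals trace(L) = 2|E|.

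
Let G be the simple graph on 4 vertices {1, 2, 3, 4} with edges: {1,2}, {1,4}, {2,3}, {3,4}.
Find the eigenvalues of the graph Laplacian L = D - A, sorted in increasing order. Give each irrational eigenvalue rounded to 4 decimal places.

With the vertex order [1, 2, 3, 4], the degrees are [2, 2, 2, 2], giving D = diag(2, 2, 2, 2) and L = D - A. Since every row of L sums to 0, the all-ones vector is in the kernel and 0 is an eigenvalue. The single zero eigenvalue shows the graph is connected. The eigenvalues sum to 8, which equals trace(L) = 2|E|. There is one zero in the spectrum, matching the 1 component.

[0, 2, 2, 4]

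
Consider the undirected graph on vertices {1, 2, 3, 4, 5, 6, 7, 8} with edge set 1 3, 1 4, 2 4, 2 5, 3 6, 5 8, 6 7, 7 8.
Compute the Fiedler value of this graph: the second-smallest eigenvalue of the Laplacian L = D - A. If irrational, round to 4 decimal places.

Reading degrees in the order [1, 2, 3, 4, 5, 6, 7, 8] gives [2, 2, 2, 2, 2, 2, 2, 2]; set D = diag(2, 2, 2, 2, 2, 2, 2, 2) and form L = D - A. The smallest Laplacian eigenvalue is always 0. The next one, lambda_2 = 0.5858, measures how hard the graph is to disconnect: larger values mean better connectivity. The eigenvalues sum to 16, which equals trace(L) = 2|E|.

0.5858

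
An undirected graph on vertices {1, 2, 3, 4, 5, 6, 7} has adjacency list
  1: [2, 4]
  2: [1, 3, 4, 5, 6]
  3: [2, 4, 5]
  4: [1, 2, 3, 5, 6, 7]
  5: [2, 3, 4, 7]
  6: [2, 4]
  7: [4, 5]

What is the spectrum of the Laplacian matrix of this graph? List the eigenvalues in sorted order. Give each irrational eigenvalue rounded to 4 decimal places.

Each diagonal entry of L is the vertex degree and each off-diagonal entry is -1 where an edge is present, 0 otherwise; in the order [1, 2, 3, 4, 5, 6, 7] the diagonal is [2, 5, 3, 6, 4, 2, 2]. Since every row of L sums to 0, the all-ones vector is in the kernel and 0 is an eigenvalue. The largest eigenvalue, 7, is at most the vertex count 7. By the matrix-tree theorem the graph has (1/7) * product of the nonzero eigenvalues = 236 spanning trees.

[0, 1.6314, 2, 2.4738, 4.7877, 6.1071, 7]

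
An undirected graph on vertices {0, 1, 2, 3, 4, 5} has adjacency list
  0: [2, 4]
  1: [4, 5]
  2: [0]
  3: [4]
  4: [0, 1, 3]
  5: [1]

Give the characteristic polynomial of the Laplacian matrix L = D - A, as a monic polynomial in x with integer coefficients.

Each diagonal entry of L is the vertex degree and each off-diagonal entry is -1 where an edge is present, 0 otherwise; in the order [0, 1, 2, 3, 4, 5] the diagonal is [2, 2, 1, 1, 3, 1]. L has integer entries, so p(x) = det(xI - L) has integer coefficients. Expanding the determinant yields x^6 - 10x^5 + 35x^4 - 52x^3 + 31x^2 - 6x. Since p(0) = det(-L) = 0, x divides p(x). The largest eigenvalue, 4.3028, is at most the vertex count 6.

x^6 - 10x^5 + 35x^4 - 52x^3 + 31x^2 - 6x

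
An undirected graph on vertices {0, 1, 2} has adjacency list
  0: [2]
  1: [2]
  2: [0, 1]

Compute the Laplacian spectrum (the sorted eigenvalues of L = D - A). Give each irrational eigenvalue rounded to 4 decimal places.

Each diagonal entry of L is the vertex degree and each off-diagonal entry is -1 where an edge is present, 0 otherwise; in the order [0, 1, 2] the diagonal is [1, 1, 2]. Since every row of L sums to 0, the all-ones vector is in the kernel and 0 is an eigenvalue. The largest eigenvalue, 3, is at most the vertex count 3.

[0, 1, 3]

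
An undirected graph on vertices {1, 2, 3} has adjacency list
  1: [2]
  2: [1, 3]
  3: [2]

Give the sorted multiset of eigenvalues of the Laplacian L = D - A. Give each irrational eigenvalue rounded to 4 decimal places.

[0, 1, 3]

Each diagonal entry of L is the vertex degree and each off-diagonal entry is -1 where an edge is present, 0 otherwise; in the order [1, 2, 3] the diagonal is [1, 2, 1]. The multiplicity of 0 as a Laplacian eigenvalue equals the number of connected components. The single zero eigenvalue shows the graph is connected. By the matrix-tree theorem the graph has (1/3) * product of the nonzero eigenvalues = 1 spanning tree. The largest eigenvalue, 3, is at most the vertex count 3.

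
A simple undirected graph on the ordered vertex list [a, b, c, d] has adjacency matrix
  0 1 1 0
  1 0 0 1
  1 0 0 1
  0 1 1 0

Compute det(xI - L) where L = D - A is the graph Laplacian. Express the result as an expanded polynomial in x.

x^4 - 8x^3 + 20x^2 - 16x

Reading degrees in the order [a, b, c, d] gives [2, 2, 2, 2]; set D = diag(2, 2, 2, 2) and form L = D - A. The eigenvalues of L are [0, 2, 2, 4]; the characteristic polynomial is the product of (x - lambda_i), which multiplies out to x^4 - 8x^3 + 20x^2 - 16x. The constant term is 0 because L is singular (the all-ones vector lies in its kernel). The largest eigenvalue, 4, is at most the vertex count 4.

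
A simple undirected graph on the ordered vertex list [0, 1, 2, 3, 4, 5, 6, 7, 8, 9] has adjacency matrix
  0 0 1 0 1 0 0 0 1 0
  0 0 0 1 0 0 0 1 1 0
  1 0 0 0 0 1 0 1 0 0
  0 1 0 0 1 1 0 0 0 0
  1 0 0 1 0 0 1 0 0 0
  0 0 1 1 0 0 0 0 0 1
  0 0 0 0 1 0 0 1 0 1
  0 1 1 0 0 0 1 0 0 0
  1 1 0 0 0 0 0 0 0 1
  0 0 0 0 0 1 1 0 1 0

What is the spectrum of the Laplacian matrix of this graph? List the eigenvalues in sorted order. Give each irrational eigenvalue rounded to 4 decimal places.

With the vertex order [0, 1, 2, 3, 4, 5, 6, 7, 8, 9], the degrees are [3, 3, 3, 3, 3, 3, 3, 3, 3, 3], giving D = diag(3, 3, 3, 3, 3, 3, 3, 3, 3, 3) and L = D - A. Diagonalising L (or applying a numerical eigensolver to the 10x10 matrix) gives the spectrum above. The eigenvalues sum to 30, which equals trace(L) = 2|E|.

[0, 2, 2, 2, 2, 2, 5, 5, 5, 5]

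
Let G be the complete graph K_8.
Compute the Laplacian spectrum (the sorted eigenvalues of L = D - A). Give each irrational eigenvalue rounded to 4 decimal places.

The graph has 8 vertices and degree multiset [7, 7, 7, 7, 7, 7, 7, 7]; D is the diagonal matrix of degrees and L = D - A. The multiplicity of 0 as a Laplacian eigenvalue equals the number of connected components. The single zero eigenvalue shows the graph is connected. The eigenvalues sum to 56, which equals trace(L) = 2|E|.

[0, 8, 8, 8, 8, 8, 8, 8]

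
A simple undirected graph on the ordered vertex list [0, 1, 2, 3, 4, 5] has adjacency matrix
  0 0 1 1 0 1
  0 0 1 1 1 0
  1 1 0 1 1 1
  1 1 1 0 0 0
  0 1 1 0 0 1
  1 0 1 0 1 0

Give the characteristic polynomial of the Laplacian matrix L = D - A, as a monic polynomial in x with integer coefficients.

Reading degrees in the order [0, 1, 2, 3, 4, 5] gives [3, 3, 5, 3, 3, 3]; set D = diag(3, 3, 5, 3, 3, 3) and form L = D - A. L has integer entries, so p(x) = det(xI - L) has integer coefficients. Expanding the determinant yields x^6 - 20x^5 + 155x^4 - 580x^3 + 1045x^2 - 726x. The constant term is 0 because L is singular (the all-ones vector lies in its kernel). The eigenvalues sum to 20, which equals trace(L) = 2|E|.

x^6 - 20x^5 + 155x^4 - 580x^3 + 1045x^2 - 726x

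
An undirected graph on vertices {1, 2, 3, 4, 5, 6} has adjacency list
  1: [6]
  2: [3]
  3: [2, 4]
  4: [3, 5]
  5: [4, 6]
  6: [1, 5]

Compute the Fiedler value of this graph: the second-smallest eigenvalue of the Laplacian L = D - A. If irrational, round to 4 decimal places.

0.2679

With the vertex order [1, 2, 3, 4, 5, 6], the degrees are [1, 1, 2, 2, 2, 2], giving D = diag(1, 1, 2, 2, 2, 2) and L = D - A. The sorted Laplacian eigenvalues are [0, 0.2679, 1, 2, 3, 3.7321]; the algebraic connectivity is the second entry, 0.2679.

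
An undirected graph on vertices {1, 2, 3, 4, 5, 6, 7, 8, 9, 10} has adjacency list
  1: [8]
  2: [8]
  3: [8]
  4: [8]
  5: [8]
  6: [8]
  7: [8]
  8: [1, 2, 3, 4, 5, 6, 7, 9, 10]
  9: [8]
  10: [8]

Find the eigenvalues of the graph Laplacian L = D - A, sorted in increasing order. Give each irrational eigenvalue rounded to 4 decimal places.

[0, 1, 1, 1, 1, 1, 1, 1, 1, 10]

With the vertex order [1, 2, 3, 4, 5, 6, 7, 8, 9, 10], the degrees are [1, 1, 1, 1, 1, 1, 1, 9, 1, 1], giving D = diag(1, 1, 1, 1, 1, 1, 1, 9, 1, 1) and L = D - A. L is symmetric positive semidefinite, so every eigenvalue is real and nonnegative. By the matrix-tree theorem the graph has (1/10) * product of the nonzero eigenvalues = 1 spanning tree.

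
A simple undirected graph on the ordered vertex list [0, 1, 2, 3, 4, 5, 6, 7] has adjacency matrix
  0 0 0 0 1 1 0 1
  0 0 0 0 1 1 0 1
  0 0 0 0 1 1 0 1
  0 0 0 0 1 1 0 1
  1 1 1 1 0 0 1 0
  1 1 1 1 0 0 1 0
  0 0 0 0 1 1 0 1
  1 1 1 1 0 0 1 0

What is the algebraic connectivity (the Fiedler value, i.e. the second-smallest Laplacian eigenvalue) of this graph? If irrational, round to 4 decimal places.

Each diagonal entry of L is the vertex degree and each off-diagonal entry is -1 where an edge is present, 0 otherwise; in the order [0, 1, 2, 3, 4, 5, 6, 7] the diagonal is [3, 3, 3, 3, 5, 5, 3, 5]. Computing the eigenvalues of L and sorting gives [0, 3, 3, 3, 3, 5, 5, 8]. The Fiedler value lambda_2 = 3 is strictly positive, so the graph is connected. The largest eigenvalue, 8, is at most the vertex count 8. By the matrix-tree theorem the graph has (1/8) * product of the nonzero eigenvalues = 2025 spanning trees.

3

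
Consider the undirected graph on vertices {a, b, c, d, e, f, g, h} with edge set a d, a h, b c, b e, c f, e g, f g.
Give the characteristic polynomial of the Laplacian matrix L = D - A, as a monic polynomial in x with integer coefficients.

Reading degrees in the order [a, b, c, d, e, f, g, h] gives [2, 2, 2, 1, 2, 2, 2, 1]; set D = diag(2, 2, 2, 1, 2, 2, 2, 1) and form L = D - A. Computing det(xI - L) by cofactor expansion (or equivalently via sum-over-permutations) gives x^8 - 14x^7 + 78x^6 - 220x^5 + 330x^4 - 250x^3 + 75x^2. Since p(0) = det(-L) = 0, x divides p(x).

x^8 - 14x^7 + 78x^6 - 220x^5 + 330x^4 - 250x^3 + 75x^2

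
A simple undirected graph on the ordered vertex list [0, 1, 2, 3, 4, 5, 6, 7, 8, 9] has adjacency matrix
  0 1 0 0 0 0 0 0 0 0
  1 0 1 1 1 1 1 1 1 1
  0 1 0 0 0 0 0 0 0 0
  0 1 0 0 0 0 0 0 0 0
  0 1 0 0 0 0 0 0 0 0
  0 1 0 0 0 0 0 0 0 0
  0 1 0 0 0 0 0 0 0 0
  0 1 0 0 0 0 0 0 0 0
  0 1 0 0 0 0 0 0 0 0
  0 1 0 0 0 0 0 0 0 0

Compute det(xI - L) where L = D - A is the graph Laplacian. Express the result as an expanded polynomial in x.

Reading degrees in the order [0, 1, 2, 3, 4, 5, 6, 7, 8, 9] gives [1, 9, 1, 1, 1, 1, 1, 1, 1, 1]; set D = diag(1, 9, 1, 1, 1, 1, 1, 1, 1, 1) and form L = D - A. Computing det(xI - L) by cofactor expansion (or equivalently via sum-over-permutations) gives x^10 - 18x^9 + 108x^8 - 336x^7 + 630x^6 - 756x^5 + 588x^4 - 288x^3 + 81x^2 - 10x. The coefficient of x^9 equals -trace(L) = -18, matching the sum of degrees. By the matrix-tree theorem the graph has (1/10) * product of the nonzero eigenvalues = 1 spanning tree.

x^10 - 18x^9 + 108x^8 - 336x^7 + 630x^6 - 756x^5 + 588x^4 - 288x^3 + 81x^2 - 10x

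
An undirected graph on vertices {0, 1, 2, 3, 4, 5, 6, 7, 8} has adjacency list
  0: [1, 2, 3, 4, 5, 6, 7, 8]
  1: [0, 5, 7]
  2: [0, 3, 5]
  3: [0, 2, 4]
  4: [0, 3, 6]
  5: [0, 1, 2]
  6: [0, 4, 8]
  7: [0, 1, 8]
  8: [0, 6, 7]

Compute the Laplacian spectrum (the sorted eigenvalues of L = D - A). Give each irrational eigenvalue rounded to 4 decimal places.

[0, 1.5858, 1.5858, 3, 3, 4.4142, 4.4142, 5, 9]

Reading degrees in the order [0, 1, 2, 3, 4, 5, 6, 7, 8] gives [8, 3, 3, 3, 3, 3, 3, 3, 3]; set D = diag(8, 3, 3, 3, 3, 3, 3, 3, 3) and form L = D - A. Diagonalising L (or applying a numerical eigensolver to the 9x9 matrix) gives the spectrum above. The single zero eigenvalue shows the graph is connected. There is one zero in the spectrum, matching the 1 component. By the matrix-tree theorem the graph has (1/9) * product of the nonzero eigenvalues = 2205 spanning trees.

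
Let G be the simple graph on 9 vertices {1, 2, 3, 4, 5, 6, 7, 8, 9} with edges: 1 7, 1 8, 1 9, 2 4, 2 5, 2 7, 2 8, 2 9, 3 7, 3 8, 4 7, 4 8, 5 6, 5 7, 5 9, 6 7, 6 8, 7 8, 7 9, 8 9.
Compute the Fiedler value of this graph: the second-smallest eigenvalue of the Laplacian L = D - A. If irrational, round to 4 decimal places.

Reading degrees in the order [1, 2, 3, 4, 5, 6, 7, 8, 9] gives [3, 5, 2, 3, 4, 3, 8, 7, 5]; set D = diag(3, 5, 2, 3, 4, 3, 8, 7, 5) and form L = D - A. The smallest Laplacian eigenvalue is always 0. The next one, lambda_2 = 1.9559, measures how hard the graph is to disconnect: larger values mean better connectivity. By the matrix-tree theorem the graph has (1/9) * product of the nonzero eigenvalues = 14603 spanning trees. The largest eigenvalue, 9, is at most the vertex count 9.

1.9559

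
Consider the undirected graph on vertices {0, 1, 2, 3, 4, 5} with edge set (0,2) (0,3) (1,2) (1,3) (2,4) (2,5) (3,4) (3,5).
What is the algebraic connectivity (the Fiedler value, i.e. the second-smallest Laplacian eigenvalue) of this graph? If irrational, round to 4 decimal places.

Reading degrees in the order [0, 1, 2, 3, 4, 5] gives [2, 2, 4, 4, 2, 2]; set D = diag(2, 2, 4, 4, 2, 2) and form L = D - A. The smallest Laplacian eigenvalue is always 0. The next one, lambda_2 = 2, measures how hard the graph is to disconnect: larger values mean better connectivity. The largest eigenvalue, 6, is at most the vertex count 6.

2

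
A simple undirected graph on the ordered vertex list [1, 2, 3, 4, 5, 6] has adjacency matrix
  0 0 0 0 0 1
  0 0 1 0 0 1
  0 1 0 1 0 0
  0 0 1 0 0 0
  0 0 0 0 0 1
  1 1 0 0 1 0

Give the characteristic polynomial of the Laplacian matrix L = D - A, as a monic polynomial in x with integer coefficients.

x^6 - 10x^5 + 35x^4 - 52x^3 + 32x^2 - 6x

Reading degrees in the order [1, 2, 3, 4, 5, 6] gives [1, 2, 2, 1, 1, 3]; set D = diag(1, 2, 2, 1, 1, 3) and form L = D - A. Computing det(xI - L) by cofactor expansion (or equivalently via sum-over-permutations) gives x^6 - 10x^5 + 35x^4 - 52x^3 + 32x^2 - 6x. The constant term is 0 because L is singular (the all-ones vector lies in its kernel). The eigenvalues sum to 10, which equals trace(L) = 2|E|.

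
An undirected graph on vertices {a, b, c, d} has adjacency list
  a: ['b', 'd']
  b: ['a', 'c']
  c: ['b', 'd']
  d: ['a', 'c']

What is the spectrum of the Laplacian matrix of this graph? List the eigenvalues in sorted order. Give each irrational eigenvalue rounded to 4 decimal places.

Reading degrees in the order [a, b, c, d] gives [2, 2, 2, 2]; set D = diag(2, 2, 2, 2) and form L = D - A. Since every row of L sums to 0, the all-ones vector is in the kernel and 0 is an eigenvalue. The single zero eigenvalue shows the graph is connected. The eigenvalues sum to 8, which equals trace(L) = 2|E|.

[0, 2, 2, 4]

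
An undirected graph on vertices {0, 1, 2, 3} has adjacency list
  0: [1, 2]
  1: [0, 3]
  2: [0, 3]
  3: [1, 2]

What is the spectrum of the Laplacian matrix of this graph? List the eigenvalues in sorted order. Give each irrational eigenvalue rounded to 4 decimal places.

[0, 2, 2, 4]

With the vertex order [0, 1, 2, 3], the degrees are [2, 2, 2, 2], giving D = diag(2, 2, 2, 2) and L = D - A. The multiplicity of 0 as a Laplacian eigenvalue equals the number of connected components. There is one zero in the spectrum, matching the 1 component. The largest eigenvalue, 4, is at most the vertex count 4.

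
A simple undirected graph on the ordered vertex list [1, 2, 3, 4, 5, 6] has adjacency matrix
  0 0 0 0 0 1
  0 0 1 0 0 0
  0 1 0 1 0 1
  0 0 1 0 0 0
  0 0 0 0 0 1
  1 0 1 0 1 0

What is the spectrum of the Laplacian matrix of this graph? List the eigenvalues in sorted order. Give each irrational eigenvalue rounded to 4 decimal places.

With the vertex order [1, 2, 3, 4, 5, 6], the degrees are [1, 1, 3, 1, 1, 3], giving D = diag(1, 1, 3, 1, 1, 3) and L = D - A. Since every row of L sums to 0, the all-ones vector is in the kernel and 0 is an eigenvalue. The single zero eigenvalue shows the graph is connected. By the matrix-tree theorem the graph has (1/6) * product of the nonzero eigenvalues = 1 spanning tree. There is one zero in the spectrum, matching the 1 component.

[0, 0.4384, 1, 1, 3, 4.5616]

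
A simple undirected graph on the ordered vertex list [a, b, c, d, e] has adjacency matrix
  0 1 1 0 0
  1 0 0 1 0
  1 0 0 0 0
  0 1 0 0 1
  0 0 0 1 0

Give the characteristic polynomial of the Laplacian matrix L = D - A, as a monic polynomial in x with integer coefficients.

x^5 - 8x^4 + 21x^3 - 20x^2 + 5x

With the vertex order [a, b, c, d, e], the degrees are [2, 2, 1, 2, 1], giving D = diag(2, 2, 1, 2, 1) and L = D - A. Computing det(xI - L) by cofactor expansion (or equivalently via sum-over-permutations) gives x^5 - 8x^4 + 21x^3 - 20x^2 + 5x. Since p(0) = det(-L) = 0, x divides p(x). By the matrix-tree theorem the graph has (1/5) * product of the nonzero eigenvalues = 1 spanning tree.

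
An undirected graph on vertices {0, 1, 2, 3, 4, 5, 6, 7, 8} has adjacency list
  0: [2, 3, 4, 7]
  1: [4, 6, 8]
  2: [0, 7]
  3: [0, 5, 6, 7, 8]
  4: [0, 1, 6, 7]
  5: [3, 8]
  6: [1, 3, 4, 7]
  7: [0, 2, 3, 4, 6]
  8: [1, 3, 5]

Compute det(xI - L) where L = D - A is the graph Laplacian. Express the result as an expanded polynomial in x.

Each diagonal entry of L is the vertex degree and each off-diagonal entry is -1 where an edge is present, 0 otherwise; in the order [0, 1, 2, 3, 4, 5, 6, 7, 8] the diagonal is [4, 3, 2, 5, 4, 2, 4, 5, 3]. L has integer entries, so p(x) = det(xI - L) has integer coefficients. Expanding the determinant yields x^9 - 32x^8 + 434x^7 - 3246x^6 + 14574x^5 - 39980x^4 + 64929x^3 - 56514x^2 + 19962x. The coefficient of x^8 equals -trace(L) = -32, matching the sum of degrees. There is one zero in the spectrum, matching the 1 component.

x^9 - 32x^8 + 434x^7 - 3246x^6 + 14574x^5 - 39980x^4 + 64929x^3 - 56514x^2 + 19962x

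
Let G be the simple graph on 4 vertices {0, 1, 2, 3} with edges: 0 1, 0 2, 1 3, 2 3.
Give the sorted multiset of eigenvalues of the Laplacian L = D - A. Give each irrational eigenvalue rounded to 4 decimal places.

[0, 2, 2, 4]

With the vertex order [0, 1, 2, 3], the degrees are [2, 2, 2, 2], giving D = diag(2, 2, 2, 2) and L = D - A. The multiplicity of 0 as a Laplacian eigenvalue equals the number of connected components. The single zero eigenvalue shows the graph is connected.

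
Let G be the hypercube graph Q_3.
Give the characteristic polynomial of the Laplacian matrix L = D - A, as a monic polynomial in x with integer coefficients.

The graph has 8 vertices and degree multiset [3, 3, 3, 3, 3, 3, 3, 3]; D is the diagonal matrix of degrees and L = D - A. L has integer entries, so p(x) = det(xI - L) has integer coefficients. Expanding the determinant yields x^8 - 24x^7 + 240x^6 - 1296x^5 + 4080x^4 - 7488x^3 + 7424x^2 - 3072x. Since p(0) = det(-L) = 0, x divides p(x).

x^8 - 24x^7 + 240x^6 - 1296x^5 + 4080x^4 - 7488x^3 + 7424x^2 - 3072x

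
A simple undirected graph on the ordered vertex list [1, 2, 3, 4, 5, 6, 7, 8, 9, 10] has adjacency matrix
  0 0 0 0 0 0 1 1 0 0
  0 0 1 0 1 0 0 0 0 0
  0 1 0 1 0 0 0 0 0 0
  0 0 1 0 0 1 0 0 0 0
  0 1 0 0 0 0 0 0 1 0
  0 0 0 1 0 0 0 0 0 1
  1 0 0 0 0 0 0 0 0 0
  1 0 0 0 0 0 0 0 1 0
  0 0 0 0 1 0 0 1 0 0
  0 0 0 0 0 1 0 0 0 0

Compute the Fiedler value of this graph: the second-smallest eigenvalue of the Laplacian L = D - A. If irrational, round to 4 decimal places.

0.0979

Each diagonal entry of L is the vertex degree and each off-diagonal entry is -1 where an edge is present, 0 otherwise; in the order [1, 2, 3, 4, 5, 6, 7, 8, 9, 10] the diagonal is [2, 2, 2, 2, 2, 2, 1, 2, 2, 1]. The smallest Laplacian eigenvalue is always 0. The next one, lambda_2 = 0.0979, measures how hard the graph is to disconnect: larger values mean better connectivity. The eigenvalues sum to 18, which equals trace(L) = 2|E|.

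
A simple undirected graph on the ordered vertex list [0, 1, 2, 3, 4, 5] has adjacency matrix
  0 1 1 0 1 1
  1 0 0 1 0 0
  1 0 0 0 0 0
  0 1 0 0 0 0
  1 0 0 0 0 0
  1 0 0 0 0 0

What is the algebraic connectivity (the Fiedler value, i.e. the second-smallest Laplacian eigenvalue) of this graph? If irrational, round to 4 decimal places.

With the vertex order [0, 1, 2, 3, 4, 5], the degrees are [4, 2, 1, 1, 1, 1], giving D = diag(4, 2, 1, 1, 1, 1) and L = D - A. The smallest Laplacian eigenvalue is always 0. The next one, lambda_2 = 0.4859, measures how hard the graph is to disconnect: larger values mean better connectivity. The eigenvalues sum to 10, which equals trace(L) = 2|E|.

0.4859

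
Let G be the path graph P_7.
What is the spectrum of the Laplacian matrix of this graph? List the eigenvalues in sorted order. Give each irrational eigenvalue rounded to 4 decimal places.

The graph has 7 vertices and degree multiset [2, 2, 2, 2, 2, 1, 1]; D is the diagonal matrix of degrees and L = D - A. Diagonalising L (or applying a numerical eigensolver to the 7x7 matrix) gives the spectrum above. There is one zero in the spectrum, matching the 1 component.

[0, 0.1981, 0.7530, 1.5550, 2.4450, 3.2470, 3.8019]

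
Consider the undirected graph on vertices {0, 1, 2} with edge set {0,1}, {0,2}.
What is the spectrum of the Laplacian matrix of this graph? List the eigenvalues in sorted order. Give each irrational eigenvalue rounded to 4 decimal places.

[0, 1, 3]

Reading degrees in the order [0, 1, 2] gives [2, 1, 1]; set D = diag(2, 1, 1) and form L = D - A. L is symmetric positive semidefinite, so every eigenvalue is real and nonnegative. The single zero eigenvalue shows the graph is connected. By the matrix-tree theorem the graph has (1/3) * product of the nonzero eigenvalues = 1 spanning tree.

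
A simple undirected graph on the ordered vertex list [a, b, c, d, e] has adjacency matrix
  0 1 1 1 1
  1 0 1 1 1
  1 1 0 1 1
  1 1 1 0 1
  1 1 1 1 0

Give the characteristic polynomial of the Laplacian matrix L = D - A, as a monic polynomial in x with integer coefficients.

Reading degrees in the order [a, b, c, d, e] gives [4, 4, 4, 4, 4]; set D = diag(4, 4, 4, 4, 4) and form L = D - A. L has integer entries, so p(x) = det(xI - L) has integer coefficients. Expanding the determinant yields x^5 - 20x^4 + 150x^3 - 500x^2 + 625x. The constant term is 0 because L is singular (the all-ones vector lies in its kernel).

x^5 - 20x^4 + 150x^3 - 500x^2 + 625x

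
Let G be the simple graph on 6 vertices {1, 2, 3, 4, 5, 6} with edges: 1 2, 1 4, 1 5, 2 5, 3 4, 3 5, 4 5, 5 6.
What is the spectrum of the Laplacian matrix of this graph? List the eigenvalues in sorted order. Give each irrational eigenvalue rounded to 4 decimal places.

Each diagonal entry of L is the vertex degree and each off-diagonal entry is -1 where an edge is present, 0 otherwise; in the order [1, 2, 3, 4, 5, 6] the diagonal is [3, 2, 2, 3, 5, 1]. The multiplicity of 0 as a Laplacian eigenvalue equals the number of connected components. The eigenvalues sum to 16, which equals trace(L) = 2|E|.

[0, 1, 1.5858, 3, 4.4142, 6]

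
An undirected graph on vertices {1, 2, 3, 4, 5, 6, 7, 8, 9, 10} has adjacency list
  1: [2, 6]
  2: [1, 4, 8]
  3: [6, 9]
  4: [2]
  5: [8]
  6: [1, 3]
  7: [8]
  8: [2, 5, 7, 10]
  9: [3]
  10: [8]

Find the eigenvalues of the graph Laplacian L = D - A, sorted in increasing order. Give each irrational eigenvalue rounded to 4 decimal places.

[0, 0.1473, 0.5085, 1, 1, 1, 2.1053, 3.1771, 3.7773, 5.2844]

Reading degrees in the order [1, 2, 3, 4, 5, 6, 7, 8, 9, 10] gives [2, 3, 2, 1, 1, 2, 1, 4, 1, 1]; set D = diag(2, 3, 2, 1, 1, 2, 1, 4, 1, 1) and form L = D - A. Since every row of L sums to 0, the all-ones vector is in the kernel and 0 is an eigenvalue. By the matrix-tree theorem the graph has (1/10) * product of the nonzero eigenvalues = 1 spanning tree.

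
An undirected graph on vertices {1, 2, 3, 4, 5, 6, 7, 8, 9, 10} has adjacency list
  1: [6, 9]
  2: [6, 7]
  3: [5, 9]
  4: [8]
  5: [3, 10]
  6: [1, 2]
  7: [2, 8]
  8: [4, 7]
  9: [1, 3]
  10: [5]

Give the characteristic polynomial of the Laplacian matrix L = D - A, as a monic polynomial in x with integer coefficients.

x^10 - 18x^9 + 136x^8 - 560x^7 + 1365x^6 - 2002x^5 + 1716x^4 - 792x^3 + 165x^2 - 10x

Reading degrees in the order [1, 2, 3, 4, 5, 6, 7, 8, 9, 10] gives [2, 2, 2, 1, 2, 2, 2, 2, 2, 1]; set D = diag(2, 2, 2, 1, 2, 2, 2, 2, 2, 1) and form L = D - A. Computing det(xI - L) by cofactor expansion (or equivalently via sum-over-permutations) gives x^10 - 18x^9 + 136x^8 - 560x^7 + 1365x^6 - 2002x^5 + 1716x^4 - 792x^3 + 165x^2 - 10x. The coefficient of x^9 equals -trace(L) = -18, matching the sum of degrees. The largest eigenvalue, 3.9021, is at most the vertex count 10.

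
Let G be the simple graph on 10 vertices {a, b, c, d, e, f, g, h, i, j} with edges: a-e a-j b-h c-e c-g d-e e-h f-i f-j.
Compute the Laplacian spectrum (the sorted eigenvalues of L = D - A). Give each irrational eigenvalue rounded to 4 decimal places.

[0, 0.1655, 0.3820, 0.6815, 1, 2, 2.4314, 2.6180, 3.4768, 5.2448]

Each diagonal entry of L is the vertex degree and each off-diagonal entry is -1 where an edge is present, 0 otherwise; in the order [a, b, c, d, e, f, g, h, i, j] the diagonal is [2, 1, 2, 1, 4, 2, 1, 2, 1, 2]. Since every row of L sums to 0, the all-ones vector is in the kernel and 0 is an eigenvalue. There is one zero in the spectrum, matching the 1 component. By the matrix-tree theorem the graph has (1/10) * product of the nonzero eigenvalues = 1 spanning tree.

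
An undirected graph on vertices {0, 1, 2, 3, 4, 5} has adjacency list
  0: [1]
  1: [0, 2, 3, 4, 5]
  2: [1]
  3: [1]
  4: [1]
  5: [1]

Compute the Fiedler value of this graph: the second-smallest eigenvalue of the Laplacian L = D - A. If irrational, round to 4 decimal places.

1

Reading degrees in the order [0, 1, 2, 3, 4, 5] gives [1, 5, 1, 1, 1, 1]; set D = diag(1, 5, 1, 1, 1, 1) and form L = D - A. The smallest Laplacian eigenvalue is always 0. The next one, lambda_2 = 1, measures how hard the graph is to disconnect: larger values mean better connectivity. The eigenvalues sum to 10, which equals trace(L) = 2|E|. There is one zero in the spectrum, matching the 1 component.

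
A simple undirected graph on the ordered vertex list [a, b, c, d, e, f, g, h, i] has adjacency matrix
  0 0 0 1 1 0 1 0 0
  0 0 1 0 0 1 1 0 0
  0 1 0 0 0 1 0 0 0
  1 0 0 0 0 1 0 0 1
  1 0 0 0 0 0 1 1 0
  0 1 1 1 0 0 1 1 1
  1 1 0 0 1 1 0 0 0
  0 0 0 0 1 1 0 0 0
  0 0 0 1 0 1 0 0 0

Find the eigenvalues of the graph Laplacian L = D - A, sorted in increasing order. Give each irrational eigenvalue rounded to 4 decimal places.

[0, 1.2033, 1.3002, 1.9748, 3.1331, 3.5193, 4.6051, 5.0486, 7.2155]

Reading degrees in the order [a, b, c, d, e, f, g, h, i] gives [3, 3, 2, 3, 3, 6, 4, 2, 2]; set D = diag(3, 3, 2, 3, 3, 6, 4, 2, 2) and form L = D - A. Since every row of L sums to 0, the all-ones vector is in the kernel and 0 is an eigenvalue. The single zero eigenvalue shows the graph is connected. The eigenvalues sum to 28, which equals trace(L) = 2|E|.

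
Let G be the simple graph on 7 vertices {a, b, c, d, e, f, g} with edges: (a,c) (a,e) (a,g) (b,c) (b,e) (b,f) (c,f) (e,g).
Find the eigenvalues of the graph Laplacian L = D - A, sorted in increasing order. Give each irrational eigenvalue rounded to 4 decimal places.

[0, 0, 1, 3, 3, 4, 5]

Reading degrees in the order [a, b, c, d, e, f, g] gives [3, 3, 3, 0, 3, 2, 2]; set D = diag(3, 3, 3, 0, 3, 2, 2) and form L = D - A. The multiplicity of 0 as a Laplacian eigenvalue equals the number of connected components. The 2 zero eigenvalues correspond to the 2 connected components. The eigenvalues sum to 16, which equals trace(L) = 2|E|.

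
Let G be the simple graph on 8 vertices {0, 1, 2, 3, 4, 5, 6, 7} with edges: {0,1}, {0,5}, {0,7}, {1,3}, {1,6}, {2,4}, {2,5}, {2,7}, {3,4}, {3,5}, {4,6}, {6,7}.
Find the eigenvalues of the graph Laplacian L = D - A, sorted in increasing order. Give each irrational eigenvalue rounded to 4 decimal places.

[0, 2, 2, 2, 4, 4, 4, 6]

Reading degrees in the order [0, 1, 2, 3, 4, 5, 6, 7] gives [3, 3, 3, 3, 3, 3, 3, 3]; set D = diag(3, 3, 3, 3, 3, 3, 3, 3) and form L = D - A. The multiplicity of 0 as a Laplacian eigenvalue equals the number of connected components. The eigenvalues sum to 24, which equals trace(L) = 2|E|. There is one zero in the spectrum, matching the 1 component.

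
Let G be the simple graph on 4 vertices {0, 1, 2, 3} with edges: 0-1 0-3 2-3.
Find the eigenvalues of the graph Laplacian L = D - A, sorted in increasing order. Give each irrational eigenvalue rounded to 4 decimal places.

Reading degrees in the order [0, 1, 2, 3] gives [2, 1, 1, 2]; set D = diag(2, 1, 1, 2) and form L = D - A. The multiplicity of 0 as a Laplacian eigenvalue equals the number of connected components. The single zero eigenvalue shows the graph is connected. There is one zero in the spectrum, matching the 1 component.

[0, 0.5858, 2, 3.4142]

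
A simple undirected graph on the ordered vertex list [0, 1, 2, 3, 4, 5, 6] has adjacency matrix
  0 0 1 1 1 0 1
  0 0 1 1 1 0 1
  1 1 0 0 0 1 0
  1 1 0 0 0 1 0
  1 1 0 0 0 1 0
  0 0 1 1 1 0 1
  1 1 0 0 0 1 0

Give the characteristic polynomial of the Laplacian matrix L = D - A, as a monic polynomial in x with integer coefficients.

With the vertex order [0, 1, 2, 3, 4, 5, 6], the degrees are [4, 4, 3, 3, 3, 4, 3], giving D = diag(4, 4, 3, 3, 3, 4, 3) and L = D - A. The eigenvalues of L are [0, 3, 3, 3, 4, 4, 7]; the characteristic polynomial is the product of (x - lambda_i), which multiplies out to x^7 - 24x^6 + 234x^5 - 1192x^4 + 3357x^3 - 4968x^2 + 3024x. The constant term is 0 because L is singular (the all-ones vector lies in its kernel). By the matrix-tree theorem the graph has (1/7) * product of the nonzero eigenvalues = 432 spanning trees. The largest eigenvalue, 7, is at most the vertex count 7.

x^7 - 24x^6 + 234x^5 - 1192x^4 + 3357x^3 - 4968x^2 + 3024x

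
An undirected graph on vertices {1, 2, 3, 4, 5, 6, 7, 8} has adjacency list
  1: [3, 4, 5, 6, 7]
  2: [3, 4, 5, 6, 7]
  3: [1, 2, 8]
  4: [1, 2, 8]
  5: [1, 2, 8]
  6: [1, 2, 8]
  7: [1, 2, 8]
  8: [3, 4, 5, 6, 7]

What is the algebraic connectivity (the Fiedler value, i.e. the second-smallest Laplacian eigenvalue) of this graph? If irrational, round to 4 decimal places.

With the vertex order [1, 2, 3, 4, 5, 6, 7, 8], the degrees are [5, 5, 3, 3, 3, 3, 3, 5], giving D = diag(5, 5, 3, 3, 3, 3, 3, 5) and L = D - A. The sorted Laplacian eigenvalues are [0, 3, 3, 3, 3, 5, 5, 8]; the algebraic connectivity is the second entry, 3. There is one zero in the spectrum, matching the 1 component. The largest eigenvalue, 8, is at most the vertex count 8.

3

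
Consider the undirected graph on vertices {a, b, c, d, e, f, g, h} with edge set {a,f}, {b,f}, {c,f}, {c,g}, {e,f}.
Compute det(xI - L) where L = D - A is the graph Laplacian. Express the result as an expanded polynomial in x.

Reading degrees in the order [a, b, c, d, e, f, g, h] gives [1, 1, 2, 0, 1, 4, 1, 0]; set D = diag(1, 1, 2, 0, 1, 4, 1, 0) and form L = D - A. Computing det(xI - L) by cofactor expansion (or equivalently via sum-over-permutations) gives x^8 - 10x^7 + 33x^6 - 46x^5 + 28x^4 - 6x^3. The coefficient of x^7 equals -trace(L) = -10, matching the sum of degrees.

x^8 - 10x^7 + 33x^6 - 46x^5 + 28x^4 - 6x^3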